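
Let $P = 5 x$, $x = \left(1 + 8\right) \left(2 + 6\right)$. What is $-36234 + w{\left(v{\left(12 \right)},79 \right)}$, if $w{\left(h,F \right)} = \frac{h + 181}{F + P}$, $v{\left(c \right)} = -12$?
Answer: $- \frac{15906557}{439} \approx -36234.0$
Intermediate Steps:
$x = 72$ ($x = 9 \cdot 8 = 72$)
$P = 360$ ($P = 5 \cdot 72 = 360$)
$w{\left(h,F \right)} = \frac{181 + h}{360 + F}$ ($w{\left(h,F \right)} = \frac{h + 181}{F + 360} = \frac{181 + h}{360 + F}$)
$-36234 + w{\left(v{\left(12 \right)},79 \right)} = -36234 + \frac{181 - 12}{360 + 79} = -36234 + \frac{1}{439} \cdot 169 = -36234 + \frac{169}{439} = - \frac{15906557}{439}$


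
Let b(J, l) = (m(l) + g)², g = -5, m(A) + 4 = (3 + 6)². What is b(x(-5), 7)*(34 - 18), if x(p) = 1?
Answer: 82944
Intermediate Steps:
m(A) = 77 (m(A) = -4 + (3 + 6)² = -4 + 9² = -4 + 81 = 77)
b(J, l) = 5184 (b(J, l) = (77 - 5)² = 72² = 5184)
b(x(-5), 7)*(34 - 18) = 5184*(34 - 18) = 5184*16 = 82944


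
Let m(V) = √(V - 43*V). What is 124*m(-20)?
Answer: 248*√210 ≈ 3593.9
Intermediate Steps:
m(V) = √42*√(-V) (m(V) = √(-42*V) = √42*√(-V))
124*m(-20) = 124*(√42*√(-1*(-20))) = 124*(√42*√20) = 124*(√42*(2*√5)) = 124*(2*√210) = 248*√210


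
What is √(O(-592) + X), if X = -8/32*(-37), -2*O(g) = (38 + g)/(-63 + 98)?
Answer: 3*√9345/70 ≈ 4.1430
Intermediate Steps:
O(g) = -19/35 - g/70 (O(g) = -(38 + g)/(2*(-63 + 98)) = -(38 + g)/(2*35) = -(38/35 + g/35)/2 = -19/35 - g/70)
X = 37/4 (X = -8*1/32*(-37) = -¼*(-37) = 37/4 ≈ 9.2500)
√(O(-592) + X) = √((-19/35 - 1/70*(-592)) + 37/4) = √((-19/35 + 296/35) + 37/4) = √(277/35 + 37/4) = √(2403/140) = 3*√9345/70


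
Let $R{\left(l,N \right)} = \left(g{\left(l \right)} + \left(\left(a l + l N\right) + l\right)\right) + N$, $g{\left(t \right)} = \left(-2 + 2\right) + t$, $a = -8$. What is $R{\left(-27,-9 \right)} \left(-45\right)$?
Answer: $-17820$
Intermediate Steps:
$g{\left(t \right)} = t$ ($g{\left(t \right)} = 0 + t = t$)
$R{\left(l,N \right)} = N - 6 l + N l$ ($R{\left(l,N \right)} = \left(l + \left(\left(- 8 l + l N\right) + l\right)\right) + N = \left(l + \left(\left(- 8 l + N l\right) + l\right)\right) + N = \left(l + \left(- 7 l + N l\right)\right) + N = \left(- 6 l + N l\right) + N = N - 6 l + N l$)
$R{\left(-27,-9 \right)} \left(-45\right) = \left(-9 - -162 - -243\right) \left(-45\right) = \left(-9 + 162 + 243\right) \left(-45\right) = 396 \left(-45\right) = -17820$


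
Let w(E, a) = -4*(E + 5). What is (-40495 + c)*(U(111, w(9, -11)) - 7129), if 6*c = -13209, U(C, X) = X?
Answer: 613548705/2 ≈ 3.0677e+8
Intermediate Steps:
w(E, a) = -20 - 4*E (w(E, a) = -4*(5 + E) = -20 - 4*E)
c = -4403/2 (c = (⅙)*(-13209) = -4403/2 ≈ -2201.5)
(-40495 + c)*(U(111, w(9, -11)) - 7129) = (-40495 - 4403/2)*((-20 - 4*9) - 7129) = -85393*((-20 - 36) - 7129)/2 = -85393*(-56 - 7129)/2 = -85393/2*(-7185) = 613548705/2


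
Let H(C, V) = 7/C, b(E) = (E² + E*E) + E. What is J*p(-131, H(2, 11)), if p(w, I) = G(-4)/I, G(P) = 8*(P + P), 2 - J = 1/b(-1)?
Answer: -128/7 ≈ -18.286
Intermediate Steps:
b(E) = E + 2*E² (b(E) = (E² + E²) + E = 2*E² + E = E + 2*E²)
J = 1 (J = 2 - 1/((-(1 + 2*(-1)))) = 2 - 1/((-(1 - 2))) = 2 - 1/((-1*(-1))) = 2 - 1/1 = 2 - 1*1 = 2 - 1 = 1)
G(P) = 16*P (G(P) = 8*(2*P) = 16*P)
p(w, I) = -64/I (p(w, I) = (16*(-4))/I = -64/I)
J*p(-131, H(2, 11)) = 1*(-64/(7/2)) = 1*(-64/(7*(½))) = 1*(-64/7/2) = 1*(-64*2/7) = 1*(-128/7) = -128/7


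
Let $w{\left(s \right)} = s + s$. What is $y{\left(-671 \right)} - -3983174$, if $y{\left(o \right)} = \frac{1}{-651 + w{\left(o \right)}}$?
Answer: $\frac{7938465781}{1993} \approx 3.9832 \cdot 10^{6}$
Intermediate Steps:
$w{\left(s \right)} = 2 s$
$y{\left(o \right)} = \frac{1}{-651 + 2 o}$
$y{\left(-671 \right)} - -3983174 = \frac{1}{-651 + 2 \left(-671\right)} - -3983174 = \frac{1}{-651 - 1342} + 3983174 = \frac{1}{-1993} + 3983174 = - \frac{1}{1993} + 3983174 = \frac{7938465781}{1993}$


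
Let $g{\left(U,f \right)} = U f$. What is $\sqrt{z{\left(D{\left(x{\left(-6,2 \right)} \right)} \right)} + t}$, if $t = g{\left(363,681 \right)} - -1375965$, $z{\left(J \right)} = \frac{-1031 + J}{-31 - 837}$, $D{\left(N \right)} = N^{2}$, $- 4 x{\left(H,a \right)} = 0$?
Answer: $\frac{\sqrt{305733655535}}{434} \approx 1274.0$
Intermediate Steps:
$x{\left(H,a \right)} = 0$ ($x{\left(H,a \right)} = \left(- \frac{1}{4}\right) 0 = 0$)
$z{\left(J \right)} = \frac{1031}{868} - \frac{J}{868}$ ($z{\left(J \right)} = \frac{-1031 + J}{-868} = \left(-1031 + J\right) \left(- \frac{1}{868}\right) = \frac{1031}{868} - \frac{J}{868}$)
$t = 1623168$ ($t = 363 \cdot 681 - -1375965 = 247203 + 1375965 = 1623168$)
$\sqrt{z{\left(D{\left(x{\left(-6,2 \right)} \right)} \right)} + t} = \sqrt{\left(\frac{1031}{868} - \frac{0^{2}}{868}\right) + 1623168} = \sqrt{\left(\frac{1031}{868} - 0\right) + 1623168} = \sqrt{\left(\frac{1031}{868} + 0\right) + 1623168} = \sqrt{\frac{1031}{868} + 1623168} = \sqrt{\frac{1408910855}{868}} = \frac{\sqrt{305733655535}}{434}$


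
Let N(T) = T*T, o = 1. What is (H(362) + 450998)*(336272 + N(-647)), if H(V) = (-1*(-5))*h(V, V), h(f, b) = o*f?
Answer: 341816155848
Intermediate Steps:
h(f, b) = f (h(f, b) = 1*f = f)
N(T) = T²
H(V) = 5*V (H(V) = (-1*(-5))*V = 5*V)
(H(362) + 450998)*(336272 + N(-647)) = (5*362 + 450998)*(336272 + (-647)²) = (1810 + 450998)*(336272 + 418609) = 452808*754881 = 341816155848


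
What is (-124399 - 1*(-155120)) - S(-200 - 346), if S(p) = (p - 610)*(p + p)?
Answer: -1231631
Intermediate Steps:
S(p) = 2*p*(-610 + p) (S(p) = (-610 + p)*(2*p) = 2*p*(-610 + p))
(-124399 - 1*(-155120)) - S(-200 - 346) = (-124399 - 1*(-155120)) - 2*(-200 - 346)*(-610 + (-200 - 346)) = (-124399 + 155120) - 2*(-546)*(-610 - 546) = 30721 - 2*(-546)*(-1156) = 30721 - 1*1262352 = 30721 - 1262352 = -1231631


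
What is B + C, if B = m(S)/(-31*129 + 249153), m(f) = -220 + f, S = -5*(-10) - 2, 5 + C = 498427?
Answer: 61095073408/122577 ≈ 4.9842e+5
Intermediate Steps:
C = 498422 (C = -5 + 498427 = 498422)
S = 48 (S = 50 - 2 = 48)
B = -86/122577 (B = (-220 + 48)/(-31*129 + 249153) = -172/(-3999 + 249153) = -172/245154 = -172*1/245154 = -86/122577 ≈ -0.00070160)
B + C = -86/122577 + 498422 = 61095073408/122577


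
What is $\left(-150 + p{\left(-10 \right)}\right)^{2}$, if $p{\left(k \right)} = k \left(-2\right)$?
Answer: $16900$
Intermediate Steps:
$p{\left(k \right)} = - 2 k$
$\left(-150 + p{\left(-10 \right)}\right)^{2} = \left(-150 - -20\right)^{2} = \left(-150 + 20\right)^{2} = \left(-130\right)^{2} = 16900$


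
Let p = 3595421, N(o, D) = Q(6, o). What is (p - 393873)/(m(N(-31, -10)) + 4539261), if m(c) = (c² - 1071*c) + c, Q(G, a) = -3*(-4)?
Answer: 3201548/4526565 ≈ 0.70728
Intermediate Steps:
Q(G, a) = 12
N(o, D) = 12
m(c) = c² - 1070*c
(p - 393873)/(m(N(-31, -10)) + 4539261) = (3595421 - 393873)/(12*(-1070 + 12) + 4539261) = 3201548/(12*(-1058) + 4539261) = 3201548/(-12696 + 4539261) = 3201548/4526565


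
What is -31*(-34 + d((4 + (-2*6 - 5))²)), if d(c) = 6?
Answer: 868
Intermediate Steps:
-31*(-34 + d((4 + (-2*6 - 5))²)) = -31*(-34 + 6) = -31*(-28) = 868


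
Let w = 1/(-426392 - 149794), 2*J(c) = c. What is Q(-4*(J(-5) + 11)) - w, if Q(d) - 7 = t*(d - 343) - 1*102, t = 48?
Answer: -10481399525/576186 ≈ -18191.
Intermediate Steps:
J(c) = c/2
Q(d) = -16559 + 48*d (Q(d) = 7 + (48*(d - 343) - 1*102) = 7 + (48*(-343 + d) - 102) = 7 + ((-16464 + 48*d) - 102) = 7 + (-16566 + 48*d) = -16559 + 48*d)
w = -1/576186 (w = 1/(-576186) = -1/576186 ≈ -1.7356e-6)
Q(-4*(J(-5) + 11)) - w = (-16559 + 48*(-4*((½)*(-5) + 11))) - 1*(-1/576186) = (-16559 + 48*(-4*(-5/2 + 11))) + 1/576186 = (-16559 + 48*(-4*17/2)) + 1/576186 = (-16559 + 48*(-34)) + 1/576186 = (-16559 - 1632) + 1/576186 = -18191 + 1/576186 = -10481399525/576186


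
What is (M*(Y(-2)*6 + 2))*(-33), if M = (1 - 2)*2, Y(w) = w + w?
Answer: -1452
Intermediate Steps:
Y(w) = 2*w
M = -2 (M = -1*2 = -2)
(M*(Y(-2)*6 + 2))*(-33) = -2*((2*(-2))*6 + 2)*(-33) = -2*(-4*6 + 2)*(-33) = -2*(-24 + 2)*(-33) = -2*(-22)*(-33) = 44*(-33) = -1452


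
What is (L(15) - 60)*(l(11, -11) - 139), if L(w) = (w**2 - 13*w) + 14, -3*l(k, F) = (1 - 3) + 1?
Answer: 6656/3 ≈ 2218.7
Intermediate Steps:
l(k, F) = 1/3 (l(k, F) = -((1 - 3) + 1)/3 = -(-2 + 1)/3 = -1/3*(-1) = 1/3)
L(w) = 14 + w**2 - 13*w
(L(15) - 60)*(l(11, -11) - 139) = ((14 + 15**2 - 13*15) - 60)*(1/3 - 139) = ((14 + 225 - 195) - 60)*(-416/3) = (44 - 60)*(-416/3) = -16*(-416/3) = 6656/3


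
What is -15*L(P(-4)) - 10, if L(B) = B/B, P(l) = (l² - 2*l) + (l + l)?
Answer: -25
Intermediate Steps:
P(l) = l² (P(l) = (l² - 2*l) + 2*l = l²)
L(B) = 1
-15*L(P(-4)) - 10 = -15*1 - 10 = -15 - 10 = -25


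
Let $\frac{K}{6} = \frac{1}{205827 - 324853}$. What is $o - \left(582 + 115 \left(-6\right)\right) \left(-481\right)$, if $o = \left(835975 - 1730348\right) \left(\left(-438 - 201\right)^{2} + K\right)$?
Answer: $- \frac{21733631600622234}{59513} \approx -3.6519 \cdot 10^{11}$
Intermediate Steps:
$K = - \frac{3}{59513}$ ($K = \frac{6}{205827 - 324853} = \frac{6}{-119026} = 6 \left(- \frac{1}{119026}\right) = - \frac{3}{59513} \approx -5.0409 \cdot 10^{-5}$)
$o = - \frac{21733628509040910}{59513}$ ($o = \left(835975 - 1730348\right) \left(\left(-438 - 201\right)^{2} - \frac{3}{59513}\right) = - 894373 \left(\left(-639\right)^{2} - \frac{3}{59513}\right) = - 894373 \left(408321 - \frac{3}{59513}\right) = \left(-894373\right) \frac{24300407670}{59513} = - \frac{21733628509040910}{59513} \approx -3.6519 \cdot 10^{11}$)
$o - \left(582 + 115 \left(-6\right)\right) \left(-481\right) = - \frac{21733628509040910}{59513} - \left(582 + 115 \left(-6\right)\right) \left(-481\right) = - \frac{21733628509040910}{59513} - \left(582 - 690\right) \left(-481\right) = - \frac{21733628509040910}{59513} - \left(-108\right) \left(-481\right) = - \frac{21733628509040910}{59513} - 51948 = - \frac{21733631600622234}{59513}$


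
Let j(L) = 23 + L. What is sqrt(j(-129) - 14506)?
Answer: 2*I*sqrt(3653) ≈ 120.88*I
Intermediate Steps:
sqrt(j(-129) - 14506) = sqrt((23 - 129) - 14506) = sqrt(-106 - 14506) = sqrt(-14612) = 2*I*sqrt(3653)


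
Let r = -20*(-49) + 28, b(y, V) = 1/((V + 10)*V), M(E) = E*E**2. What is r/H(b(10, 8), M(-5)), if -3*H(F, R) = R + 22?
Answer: 3024/103 ≈ 29.359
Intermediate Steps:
M(E) = E**3
b(y, V) = 1/(V*(10 + V)) (b(y, V) = 1/((10 + V)*V) = 1/(V*(10 + V)))
H(F, R) = -22/3 - R/3 (H(F, R) = -(R + 22)/3 = -(22 + R)/3 = -22/3 - R/3)
r = 1008 (r = 980 + 28 = 1008)
r/H(b(10, 8), M(-5)) = 1008/(-22/3 - 1/3*(-5)**3) = 1008/(-22/3 - 1/3*(-125)) = 1008/(-22/3 + 125/3) = 1008/(103/3) = 1008*(3/103) = 3024/103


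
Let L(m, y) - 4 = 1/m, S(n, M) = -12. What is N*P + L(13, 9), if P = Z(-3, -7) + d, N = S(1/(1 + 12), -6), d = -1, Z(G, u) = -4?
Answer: 833/13 ≈ 64.077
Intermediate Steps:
L(m, y) = 4 + 1/m
N = -12
P = -5 (P = -4 - 1 = -5)
N*P + L(13, 9) = -12*(-5) + (4 + 1/13) = 60 + (4 + 1/13) = 60 + 53/13 = 833/13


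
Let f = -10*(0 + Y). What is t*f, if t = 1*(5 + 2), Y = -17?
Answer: 1190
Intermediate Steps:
t = 7 (t = 1*7 = 7)
f = 170 (f = -10*(0 - 17) = -10*(-17) = 170)
t*f = 7*170 = 1190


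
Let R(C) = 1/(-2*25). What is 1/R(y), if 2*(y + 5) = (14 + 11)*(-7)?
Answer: -50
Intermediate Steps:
y = -185/2 (y = -5 + ((14 + 11)*(-7))/2 = -5 + (25*(-7))/2 = -5 + (½)*(-175) = -5 - 175/2 = -185/2 ≈ -92.500)
R(C) = -1/50 (R(C) = 1/(-50) = -1/50)
1/R(y) = 1/(-1/50) = -50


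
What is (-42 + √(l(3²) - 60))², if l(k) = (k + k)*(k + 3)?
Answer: 1920 - 168*√39 ≈ 870.84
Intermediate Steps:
l(k) = 2*k*(3 + k) (l(k) = (2*k)*(3 + k) = 2*k*(3 + k))
(-42 + √(l(3²) - 60))² = (-42 + √(2*3²*(3 + 3²) - 60))² = (-42 + √(2*9*(3 + 9) - 60))² = (-42 + √(2*9*12 - 60))² = (-42 + √(216 - 60))² = (-42 + √156)² = (-42 + 2*√39)²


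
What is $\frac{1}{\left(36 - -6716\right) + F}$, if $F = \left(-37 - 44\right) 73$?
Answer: $\frac{1}{839} \approx 0.0011919$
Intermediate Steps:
$F = -5913$ ($F = \left(-81\right) 73 = -5913$)
$\frac{1}{\left(36 - -6716\right) + F} = \frac{1}{\left(36 - -6716\right) - 5913} = \frac{1}{\left(36 + 6716\right) - 5913} = \frac{1}{6752 - 5913} = \frac{1}{839}$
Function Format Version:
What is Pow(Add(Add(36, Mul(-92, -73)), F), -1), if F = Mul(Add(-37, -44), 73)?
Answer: Rational(1, 839) ≈ 0.0011919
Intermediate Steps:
F = -5913 (F = Mul(-81, 73) = -5913)
Pow(Add(Add(36, Mul(-92, -73)), F), -1) = Pow(Add(Add(36, Mul(-92, -73)), -5913), -1) = Pow(Add(Add(36, 6716), -5913), -1) = Pow(Add(6752, -5913), -1) = Pow(839, -1) = Rational(1, 839)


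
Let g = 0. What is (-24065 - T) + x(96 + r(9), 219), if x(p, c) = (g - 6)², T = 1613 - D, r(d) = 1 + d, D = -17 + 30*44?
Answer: -24339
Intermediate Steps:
D = 1303 (D = -17 + 1320 = 1303)
T = 310 (T = 1613 - 1*1303 = 1613 - 1303 = 310)
x(p, c) = 36 (x(p, c) = (0 - 6)² = (-6)² = 36)
(-24065 - T) + x(96 + r(9), 219) = (-24065 - 1*310) + 36 = (-24065 - 310) + 36 = -24375 + 36 = -24339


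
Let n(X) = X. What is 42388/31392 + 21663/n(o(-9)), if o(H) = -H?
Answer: 18900733/7848 ≈ 2408.4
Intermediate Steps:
42388/31392 + 21663/n(o(-9)) = 42388/31392 + 21663/((-1*(-9))) = 42388*(1/31392) + 21663/9 = 10597/7848 + 21663*(1/9) = 10597/7848 + 2407 = 18900733/7848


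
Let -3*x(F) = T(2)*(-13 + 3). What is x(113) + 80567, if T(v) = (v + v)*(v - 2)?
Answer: 80567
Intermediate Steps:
T(v) = 2*v*(-2 + v) (T(v) = (2*v)*(-2 + v) = 2*v*(-2 + v))
x(F) = 0 (x(F) = -2*2*(-2 + 2)*(-13 + 3)/3 = -2*2*0*(-10)/3 = -0*(-10) = -1/3*0 = 0)
x(113) + 80567 = 0 + 80567 = 80567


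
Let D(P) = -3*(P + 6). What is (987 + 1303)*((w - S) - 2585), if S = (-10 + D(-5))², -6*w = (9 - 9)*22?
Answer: -6306660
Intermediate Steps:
D(P) = -18 - 3*P (D(P) = -3*(6 + P) = -18 - 3*P)
w = 0 (w = -(9 - 9)*22/6 = -0*22 = -⅙*0 = 0)
S = 169 (S = (-10 + (-18 - 3*(-5)))² = (-10 + (-18 + 15))² = (-10 - 3)² = (-13)² = 169)
(987 + 1303)*((w - S) - 2585) = (987 + 1303)*((0 - 1*169) - 2585) = 2290*((0 - 169) - 2585) = 2290*(-169 - 2585) = 2290*(-2754) = -6306660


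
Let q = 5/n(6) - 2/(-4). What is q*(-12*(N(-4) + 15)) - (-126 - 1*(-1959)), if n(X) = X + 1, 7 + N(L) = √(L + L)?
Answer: -13647/7 - 204*I*√2/7 ≈ -1949.6 - 41.214*I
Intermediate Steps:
N(L) = -7 + √2*√L (N(L) = -7 + √(L + L) = -7 + √(2*L) = -7 + √2*√L)
n(X) = 1 + X
q = 17/14 (q = 5/(1 + 6) - 2/(-4) = 5/7 - 2*(-¼) = 5*(⅐) + ½ = 5/7 + ½ = 17/14 ≈ 1.2143)
q*(-12*(N(-4) + 15)) - (-126 - 1*(-1959)) = 17*(-12*((-7 + √2*√(-4)) + 15))/14 - (-126 - 1*(-1959)) = 17*(-12*((-7 + √2*(2*I)) + 15))/14 - (-126 + 1959) = 17*(-12*((-7 + 2*I*√2) + 15))/14 - 1*1833 = 17*(-12*(8 + 2*I*√2))/14 - 1833 = 17*(-96 - 24*I*√2)/14 - 1833 = (-816/7 - 204*I*√2/7) - 1833 = -13647/7 - 204*I*√2/7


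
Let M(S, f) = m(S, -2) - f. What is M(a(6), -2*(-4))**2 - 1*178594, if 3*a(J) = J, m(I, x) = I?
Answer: -178558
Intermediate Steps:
a(J) = J/3
M(S, f) = S - f
M(a(6), -2*(-4))**2 - 1*178594 = ((1/3)*6 - (-2)*(-4))**2 - 1*178594 = (2 - 1*8)**2 - 178594 = (2 - 8)**2 - 178594 = (-6)**2 - 178594 = 36 - 178594 = -178558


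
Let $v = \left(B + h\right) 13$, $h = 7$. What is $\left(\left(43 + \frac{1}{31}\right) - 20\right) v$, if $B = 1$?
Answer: $\frac{74256}{31} \approx 2395.4$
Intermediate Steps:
$v = 104$ ($v = \left(1 + 7\right) 13 = 8 \cdot 13 = 104$)
$\left(\left(43 + \frac{1}{31}\right) - 20\right) v = \left(\left(43 + \frac{1}{31}\right) - 20\right) 104 = \left(\frac{1334}{31} - 20\right) 104 = \frac{714}{31} \cdot 104 = \frac{74256}{31}$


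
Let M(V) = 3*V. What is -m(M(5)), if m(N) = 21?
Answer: -21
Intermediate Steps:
-m(M(5)) = -1*21 = -21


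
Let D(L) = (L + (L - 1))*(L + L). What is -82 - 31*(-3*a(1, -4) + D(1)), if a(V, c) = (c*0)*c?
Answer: -144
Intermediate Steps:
a(V, c) = 0 (a(V, c) = 0*c = 0)
D(L) = 2*L*(-1 + 2*L) (D(L) = (L + (-1 + L))*(2*L) = (-1 + 2*L)*(2*L) = 2*L*(-1 + 2*L))
-82 - 31*(-3*a(1, -4) + D(1)) = -82 - 31*(-3*0 + 2*1*(-1 + 2*1)) = -82 - 31*(0 + 2*1*(-1 + 2)) = -82 - 31*(0 + 2*1*1) = -82 - 31*(0 + 2) = -82 - 31*2 = -82 - 62 = -144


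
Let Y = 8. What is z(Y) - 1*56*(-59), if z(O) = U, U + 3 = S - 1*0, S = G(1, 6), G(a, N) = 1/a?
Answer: 3302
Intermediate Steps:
S = 1 (S = 1/1 = 1)
U = -2 (U = -3 + (1 - 1*0) = -3 + (1 + 0) = -3 + 1 = -2)
z(O) = -2
z(Y) - 1*56*(-59) = -2 - 1*56*(-59) = -2 - 56*(-59) = -2 + 3304 = 3302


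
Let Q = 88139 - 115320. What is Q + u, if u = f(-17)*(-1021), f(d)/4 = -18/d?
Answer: -535589/17 ≈ -31505.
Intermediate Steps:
f(d) = -72/d (f(d) = 4*(-18/d) = -72/d)
u = -73512/17 (u = -72/(-17)*(-1021) = -72*(-1/17)*(-1021) = (72/17)*(-1021) = -73512/17 ≈ -4324.2)
Q = -27181
Q + u = -27181 - 73512/17 = -535589/17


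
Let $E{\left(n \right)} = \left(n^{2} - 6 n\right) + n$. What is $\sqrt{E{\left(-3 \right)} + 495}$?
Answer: $\sqrt{519} \approx 22.782$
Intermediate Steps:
$E{\left(n \right)} = n^{2} - 5 n$
$\sqrt{E{\left(-3 \right)} + 495} = \sqrt{- 3 \left(-5 - 3\right) + 495} = \sqrt{\left(-3\right) \left(-8\right) + 495} = \sqrt{24 + 495} = \sqrt{519}$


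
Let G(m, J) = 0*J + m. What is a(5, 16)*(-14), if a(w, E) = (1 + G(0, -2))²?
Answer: -14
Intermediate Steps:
G(m, J) = m (G(m, J) = 0 + m = m)
a(w, E) = 1 (a(w, E) = (1 + 0)² = 1² = 1)
a(5, 16)*(-14) = 1*(-14) = -14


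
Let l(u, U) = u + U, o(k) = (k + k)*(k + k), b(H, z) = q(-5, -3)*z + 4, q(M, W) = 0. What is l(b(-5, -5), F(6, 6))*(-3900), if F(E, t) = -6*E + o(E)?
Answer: -436800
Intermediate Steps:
b(H, z) = 4 (b(H, z) = 0*z + 4 = 0 + 4 = 4)
o(k) = 4*k² (o(k) = (2*k)*(2*k) = 4*k²)
F(E, t) = -6*E + 4*E²
l(u, U) = U + u
l(b(-5, -5), F(6, 6))*(-3900) = (2*6*(-3 + 2*6) + 4)*(-3900) = (2*6*(-3 + 12) + 4)*(-3900) = (2*6*9 + 4)*(-3900) = (108 + 4)*(-3900) = 112*(-3900) = -436800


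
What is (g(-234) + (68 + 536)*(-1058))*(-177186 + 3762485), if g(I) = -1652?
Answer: -2297043704516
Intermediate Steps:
(g(-234) + (68 + 536)*(-1058))*(-177186 + 3762485) = (-1652 + (68 + 536)*(-1058))*(-177186 + 3762485) = (-1652 + 604*(-1058))*3585299 = (-1652 - 639032)*3585299 = -640684*3585299 = -2297043704516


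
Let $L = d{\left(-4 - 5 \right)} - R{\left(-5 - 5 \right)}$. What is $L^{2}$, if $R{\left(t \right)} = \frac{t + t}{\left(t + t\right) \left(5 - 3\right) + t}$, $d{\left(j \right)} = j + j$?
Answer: $\frac{8464}{25} \approx 338.56$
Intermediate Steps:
$d{\left(j \right)} = 2 j$
$R{\left(t \right)} = \frac{2}{5}$ ($R{\left(t \right)} = \frac{2 t}{2 t 2 + t} = \frac{2 t}{4 t + t} = \frac{2 t}{5 t} = 2 t \frac{1}{5 t} = \frac{2}{5}$)
$L = - \frac{92}{5}$ ($L = 2 \left(-4 - 5\right) - \frac{2}{5} = 2 \left(-9\right) - \frac{2}{5} = -18 - \frac{2}{5} = - \frac{92}{5} \approx -18.4$)
$L^{2} = \left(- \frac{92}{5}\right)^{2} = \frac{8464}{25}$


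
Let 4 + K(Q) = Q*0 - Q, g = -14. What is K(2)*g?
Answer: 84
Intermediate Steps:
K(Q) = -4 - Q (K(Q) = -4 + (Q*0 - Q) = -4 + (0 - Q) = -4 - Q)
K(2)*g = (-4 - 1*2)*(-14) = (-4 - 2)*(-14) = -6*(-14) = 84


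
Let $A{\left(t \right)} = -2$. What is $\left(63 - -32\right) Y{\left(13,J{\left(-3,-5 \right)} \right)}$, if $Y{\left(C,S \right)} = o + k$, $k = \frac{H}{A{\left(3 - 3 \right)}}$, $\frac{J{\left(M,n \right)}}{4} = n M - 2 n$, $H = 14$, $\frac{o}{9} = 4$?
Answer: $2755$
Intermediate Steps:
$o = 36$ ($o = 9 \cdot 4 = 36$)
$J{\left(M,n \right)} = - 8 n + 4 M n$ ($J{\left(M,n \right)} = 4 \left(n M - 2 n\right) = 4 \left(M n - 2 n\right) = 4 \left(- 2 n + M n\right) = - 8 n + 4 M n$)
$k = -7$ ($k = \frac{14}{-2} = 14 \left(- \frac{1}{2}\right) = -7$)
$Y{\left(C,S \right)} = 29$ ($Y{\left(C,S \right)} = 36 - 7 = 29$)
$\left(63 - -32\right) Y{\left(13,J{\left(-3,-5 \right)} \right)} = \left(63 - -32\right) 29 = \left(63 + 32\right) 29 = 95 \cdot 29 = 2755$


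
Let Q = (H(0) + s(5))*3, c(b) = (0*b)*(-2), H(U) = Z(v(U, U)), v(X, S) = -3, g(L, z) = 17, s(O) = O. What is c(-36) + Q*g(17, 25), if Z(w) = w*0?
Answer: 255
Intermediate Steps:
Z(w) = 0
H(U) = 0
c(b) = 0 (c(b) = 0*(-2) = 0)
Q = 15 (Q = (0 + 5)*3 = 5*3 = 15)
c(-36) + Q*g(17, 25) = 0 + 15*17 = 0 + 255 = 255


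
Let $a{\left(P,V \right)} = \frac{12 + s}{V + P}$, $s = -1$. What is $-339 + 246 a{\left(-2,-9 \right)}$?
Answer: $-585$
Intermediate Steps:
$a{\left(P,V \right)} = \frac{11}{P + V}$ ($a{\left(P,V \right)} = \frac{12 - 1}{V + P} = \frac{11}{P + V}$)
$-339 + 246 a{\left(-2,-9 \right)} = -339 + 246 \frac{11}{-2 - 9} = -339 + 246 \frac{11}{-11} = -339 + 246 \cdot 11 \left(- \frac{1}{11}\right) = -339 + 246 \left(-1\right) = -339 - 246 = -585$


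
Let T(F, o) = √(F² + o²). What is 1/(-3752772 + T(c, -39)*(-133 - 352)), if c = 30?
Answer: -1250924/4694242734753 + 485*√269/4694242734753 ≈ -2.6479e-7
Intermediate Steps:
1/(-3752772 + T(c, -39)*(-133 - 352)) = 1/(-3752772 + √(30² + (-39)²)*(-133 - 352)) = 1/(-3752772 + √(900 + 1521)*(-485)) = 1/(-3752772 + √2421*(-485)) = 1/(-3752772 + (3*√269)*(-485)) = 1/(-3752772 - 1455*√269)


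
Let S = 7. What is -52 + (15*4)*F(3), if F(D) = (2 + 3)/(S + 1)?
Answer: -29/2 ≈ -14.500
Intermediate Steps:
F(D) = 5/8 (F(D) = (2 + 3)/(7 + 1) = 5/8)
-52 + (15*4)*F(3) = -52 + (15*4)*(5/8) = -52 + 60*(5/8) = -52 + 75/2 = -29/2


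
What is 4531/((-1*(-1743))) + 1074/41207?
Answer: 188580899/71823801 ≈ 2.6256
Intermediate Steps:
4531/((-1*(-1743))) + 1074/41207 = 4531/1743 + 1074*(1/41207) = 4531*(1/1743) + 1074/41207 = 4531/1743 + 1074/41207 = 188580899/71823801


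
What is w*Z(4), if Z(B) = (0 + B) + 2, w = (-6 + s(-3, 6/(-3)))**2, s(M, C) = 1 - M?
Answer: 24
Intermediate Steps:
w = 4 (w = (-6 + (1 - 1*(-3)))**2 = (-6 + (1 + 3))**2 = (-6 + 4)**2 = (-2)**2 = 4)
Z(B) = 2 + B (Z(B) = B + 2 = 2 + B)
w*Z(4) = 4*(2 + 4) = 4*6 = 24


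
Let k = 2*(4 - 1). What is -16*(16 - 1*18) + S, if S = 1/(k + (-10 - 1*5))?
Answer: 287/9 ≈ 31.889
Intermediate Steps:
k = 6 (k = 2*3 = 6)
S = -⅑ (S = 1/(6 + (-10 - 1*5)) = 1/(6 + (-10 - 5)) = 1/(6 - 15) = 1/(-9) = -⅑ ≈ -0.11111)
-16*(16 - 1*18) + S = -16*(16 - 1*18) - ⅑ = -16*(16 - 18) - ⅑ = -16*(-2) - ⅑ = 32 - ⅑ = 287/9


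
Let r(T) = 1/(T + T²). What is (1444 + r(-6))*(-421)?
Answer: -18238141/30 ≈ -6.0794e+5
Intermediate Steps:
(1444 + r(-6))*(-421) = (1444 + 1/((-6)*(1 - 6)))*(-421) = (1444 - ⅙/(-5))*(-421) = (1444 - ⅙*(-⅕))*(-421) = (1444 + 1/30)*(-421) = (43321/30)*(-421) = -18238141/30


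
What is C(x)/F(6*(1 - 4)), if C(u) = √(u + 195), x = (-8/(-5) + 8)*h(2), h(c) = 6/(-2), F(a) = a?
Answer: -√4155/90 ≈ -0.71621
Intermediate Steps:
h(c) = -3 (h(c) = 6*(-½) = -3)
x = -144/5 (x = (-8/(-5) + 8)*(-3) = (-8*(-⅕) + 8)*(-3) = (8/5 + 8)*(-3) = (48/5)*(-3) = -144/5 ≈ -28.800)
C(u) = √(195 + u)
C(x)/F(6*(1 - 4)) = √(195 - 144/5)/((6*(1 - 4))) = √(831/5)/((6*(-3))) = (√4155/5)/(-18) = (√4155/5)*(-1/18) = -√4155/90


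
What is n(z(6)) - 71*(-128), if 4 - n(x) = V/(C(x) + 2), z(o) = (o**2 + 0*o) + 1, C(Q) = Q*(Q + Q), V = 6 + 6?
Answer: 6228017/685 ≈ 9092.0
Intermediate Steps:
V = 12
C(Q) = 2*Q**2 (C(Q) = Q*(2*Q) = 2*Q**2)
z(o) = 1 + o**2 (z(o) = (o**2 + 0) + 1 = o**2 + 1 = 1 + o**2)
n(x) = 4 - 12/(2 + 2*x**2) (n(x) = 4 - 12/(2*x**2 + 2) = 4 - 12/(2 + 2*x**2))
n(z(6)) - 71*(-128) = 2*(-1 + 2*(1 + 6**2)**2)/(1 + (1 + 6**2)**2) - 71*(-128) = 2*(-1 + 2*(1 + 36)**2)/(1 + (1 + 36)**2) + 9088 = 2*(-1 + 2*37**2)/(1 + 37**2) + 9088 = 2*(-1 + 2*1369)/(1 + 1369) + 9088 = 2*(-1 + 2738)/1370 + 9088 = 2*(1/1370)*2737 + 9088 = 2737/685 + 9088 = 6228017/685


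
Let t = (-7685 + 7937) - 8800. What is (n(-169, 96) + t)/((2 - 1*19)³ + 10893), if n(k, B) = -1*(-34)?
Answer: -4257/2990 ≈ -1.4237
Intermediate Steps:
n(k, B) = 34
t = -8548 (t = 252 - 8800 = -8548)
(n(-169, 96) + t)/((2 - 1*19)³ + 10893) = (34 - 8548)/((2 - 1*19)³ + 10893) = -8514/((2 - 19)³ + 10893) = -8514/((-17)³ + 10893) = -8514/(-4913 + 10893) = -8514/5980 = -8514*1/5980 = -4257/2990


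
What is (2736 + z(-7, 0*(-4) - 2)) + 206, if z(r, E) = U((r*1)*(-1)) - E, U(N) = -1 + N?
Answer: 2950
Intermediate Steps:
z(r, E) = -1 - E - r (z(r, E) = (-1 + (r*1)*(-1)) - E = (-1 + r*(-1)) - E = (-1 - r) - E = -1 - E - r)
(2736 + z(-7, 0*(-4) - 2)) + 206 = (2736 + (-1 - (0*(-4) - 2) - 1*(-7))) + 206 = (2736 + (-1 - (0 - 2) + 7)) + 206 = (2736 + (-1 - 1*(-2) + 7)) + 206 = (2736 + (-1 + 2 + 7)) + 206 = (2736 + 8) + 206 = 2744 + 206 = 2950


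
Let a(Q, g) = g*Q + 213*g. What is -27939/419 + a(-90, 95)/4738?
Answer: -127478967/1985222 ≈ -64.214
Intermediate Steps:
a(Q, g) = 213*g + Q*g (a(Q, g) = Q*g + 213*g = 213*g + Q*g)
-27939/419 + a(-90, 95)/4738 = -27939/419 + (95*(213 - 90))/4738 = -27939*1/419 + (95*123)*(1/4738) = -27939/419 + 11685*(1/4738) = -27939/419 + 11685/4738 = -127478967/1985222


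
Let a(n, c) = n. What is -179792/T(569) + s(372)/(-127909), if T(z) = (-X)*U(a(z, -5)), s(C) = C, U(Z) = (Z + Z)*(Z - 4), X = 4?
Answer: 2755034446/41120824865 ≈ 0.066998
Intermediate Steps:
U(Z) = 2*Z*(-4 + Z) (U(Z) = (2*Z)*(-4 + Z) = 2*Z*(-4 + Z))
T(z) = -8*z*(-4 + z) (T(z) = (-1*4)*(2*z*(-4 + z)) = -8*z*(-4 + z))
-179792/T(569) + s(372)/(-127909) = -179792*1/(4552*(4 - 1*569)) + 372/(-127909) = -179792*1/(4552*(4 - 569)) + 372*(-1/127909) = -179792/(8*569*(-565)) - 372/127909 = -179792/(-2571880) - 372/127909 = -179792*(-1/2571880) - 372/127909 = 22474/321485 - 372/127909 = 2755034446/41120824865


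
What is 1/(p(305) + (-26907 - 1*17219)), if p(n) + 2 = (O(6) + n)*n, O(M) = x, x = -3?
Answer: 1/47982 ≈ 2.0841e-5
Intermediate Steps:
O(M) = -3
p(n) = -2 + n*(-3 + n) (p(n) = -2 + (-3 + n)*n = -2 + n*(-3 + n))
1/(p(305) + (-26907 - 1*17219)) = 1/((-2 + 305² - 3*305) + (-26907 - 1*17219)) = 1/((-2 + 93025 - 915) + (-26907 - 17219)) = 1/(92108 - 44126) = 1/47982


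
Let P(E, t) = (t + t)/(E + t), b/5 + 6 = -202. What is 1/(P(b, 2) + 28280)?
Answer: 519/14677318 ≈ 3.5361e-5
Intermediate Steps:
b = -1040 (b = -30 + 5*(-202) = -30 - 1010 = -1040)
P(E, t) = 2*t/(E + t) (P(E, t) = (2*t)/(E + t) = 2*t/(E + t))
1/(P(b, 2) + 28280) = 1/(2*2/(-1040 + 2) + 28280) = 1/(2*2/(-1038) + 28280) = 1/(2*2*(-1/1038) + 28280) = 1/(-2/519 + 28280) = 1/(14677318/519) = 519/14677318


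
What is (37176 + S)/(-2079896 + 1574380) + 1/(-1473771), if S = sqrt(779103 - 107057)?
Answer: -13697354053/186253705209 - sqrt(672046)/505516 ≈ -0.075163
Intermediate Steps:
S = sqrt(672046) ≈ 819.78
(37176 + S)/(-2079896 + 1574380) + 1/(-1473771) = (37176 + sqrt(672046))/(-2079896 + 1574380) + 1/(-1473771) = (37176 + sqrt(672046))/(-505516) - 1/1473771 = (37176 + sqrt(672046))*(-1/505516) - 1/1473771 = (-9294/126379 - sqrt(672046)/505516) - 1/1473771 = -13697354053/186253705209 - sqrt(672046)/505516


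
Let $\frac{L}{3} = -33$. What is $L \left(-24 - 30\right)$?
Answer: $5346$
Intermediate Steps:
$L = -99$ ($L = 3 \left(-33\right) = -99$)
$L \left(-24 - 30\right) = - 99 \left(-24 - 30\right) = \left(-99\right) \left(-54\right) = 5346$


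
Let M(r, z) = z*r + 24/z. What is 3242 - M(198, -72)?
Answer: 52495/3 ≈ 17498.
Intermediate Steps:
M(r, z) = 24/z + r*z (M(r, z) = r*z + 24/z = 24/z + r*z)
3242 - M(198, -72) = 3242 - (24/(-72) + 198*(-72)) = 3242 - (24*(-1/72) - 14256) = 3242 - (-⅓ - 14256) = 3242 - 1*(-42769/3) = 3242 + 42769/3 = 52495/3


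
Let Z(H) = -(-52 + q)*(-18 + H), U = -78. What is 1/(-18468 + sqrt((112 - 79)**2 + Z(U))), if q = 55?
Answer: -228/4210687 - sqrt(17)/37896183 ≈ -5.4257e-5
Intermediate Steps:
Z(H) = 54 - 3*H (Z(H) = -(-52 + 55)*(-18 + H) = -3*(-18 + H) = -(-54 + 3*H) = 54 - 3*H)
1/(-18468 + sqrt((112 - 79)**2 + Z(U))) = 1/(-18468 + sqrt((112 - 79)**2 + (54 - 3*(-78)))) = 1/(-18468 + sqrt(33**2 + (54 + 234))) = 1/(-18468 + sqrt(1089 + 288)) = 1/(-18468 + sqrt(1377)) = 1/(-18468 + 9*sqrt(17))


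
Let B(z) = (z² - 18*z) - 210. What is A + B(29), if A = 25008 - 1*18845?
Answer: 6272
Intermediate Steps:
B(z) = -210 + z² - 18*z
A = 6163 (A = 25008 - 18845 = 6163)
A + B(29) = 6163 + (-210 + 29² - 18*29) = 6163 + (-210 + 841 - 522) = 6163 + 109 = 6272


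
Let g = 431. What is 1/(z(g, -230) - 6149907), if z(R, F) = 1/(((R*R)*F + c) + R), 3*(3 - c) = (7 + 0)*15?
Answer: -42724631/262752507259318 ≈ -1.6260e-7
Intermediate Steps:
c = -32 (c = 3 - (7 + 0)*15/3 = 3 - 7*15/3 = 3 - ⅓*105 = 3 - 35 = -32)
z(R, F) = 1/(-32 + R + F*R²) (z(R, F) = 1/(((R*R)*F - 32) + R) = 1/((R²*F - 32) + R) = 1/((F*R² - 32) + R) = 1/((-32 + F*R²) + R) = 1/(-32 + R + F*R²))
1/(z(g, -230) - 6149907) = 1/(1/(-32 + 431 - 230*431²) - 6149907) = 1/(1/(-32 + 431 - 230*185761) - 6149907) = 1/(1/(-32 + 431 - 42725030) - 6149907) = 1/(1/(-42724631) - 6149907) = 1/(-1/42724631 - 6149907) = 1/(-262752507259318/42724631) = -42724631/262752507259318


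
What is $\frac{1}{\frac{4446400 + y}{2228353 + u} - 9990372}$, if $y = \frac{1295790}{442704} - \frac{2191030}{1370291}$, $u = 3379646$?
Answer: $- \frac{566999829710000856}{5664538773183703793138537} \approx -1.001 \cdot 10^{-7}$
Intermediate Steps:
$y = \frac{134271938295}{101105551144}$ ($y = 1295790 \cdot \frac{1}{442704} - \frac{2191030}{1370291} = \frac{215965}{73784} - \frac{2191030}{1370291} = \frac{134271938295}{101105551144} \approx 1.328$)
$\frac{1}{\frac{4446400 + y}{2228353 + u} - 9990372} = \frac{1}{\frac{4446400 + \frac{134271938295}{101105551144}}{2228353 + 3379646} - 9990372} = \frac{1}{\frac{449555856878619895}{101105551144 \cdot 5607999} - 9990372} = \frac{1}{\frac{449555856878619895}{101105551144} \cdot \frac{1}{5607999} - 9990372} = \frac{1}{\frac{449555856878619895}{566999829710000856} - 9990372} = \frac{1}{- \frac{5664538773183703793138537}{566999829710000856}} = - \frac{566999829710000856}{5664538773183703793138537}$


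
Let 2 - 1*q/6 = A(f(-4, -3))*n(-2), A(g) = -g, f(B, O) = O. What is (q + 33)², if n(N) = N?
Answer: 6561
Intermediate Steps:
q = 48 (q = 12 - 6*(-1*(-3))*(-2) = 12 - 18*(-2) = 12 - 6*(-6) = 12 + 36 = 48)
(q + 33)² = (48 + 33)² = 81² = 6561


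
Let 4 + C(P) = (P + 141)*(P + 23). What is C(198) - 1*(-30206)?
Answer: 105121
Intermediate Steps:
C(P) = -4 + (23 + P)*(141 + P) (C(P) = -4 + (P + 141)*(P + 23) = -4 + (141 + P)*(23 + P) = -4 + (23 + P)*(141 + P))
C(198) - 1*(-30206) = (3239 + 198² + 164*198) - 1*(-30206) = (3239 + 39204 + 32472) + 30206 = 74915 + 30206 = 105121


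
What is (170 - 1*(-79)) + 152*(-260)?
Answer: -39271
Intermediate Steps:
(170 - 1*(-79)) + 152*(-260) = (170 + 79) - 39520 = 249 - 39520 = -39271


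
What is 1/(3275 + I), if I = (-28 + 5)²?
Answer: 1/3804 ≈ 0.00026288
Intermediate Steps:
I = 529 (I = (-23)² = 529)
1/(3275 + I) = 1/(3275 + 529) = 1/3804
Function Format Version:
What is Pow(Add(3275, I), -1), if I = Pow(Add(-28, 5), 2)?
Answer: Rational(1, 3804) ≈ 0.00026288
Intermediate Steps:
I = 529 (I = Pow(-23, 2) = 529)
Pow(Add(3275, I), -1) = Pow(Add(3275, 529), -1) = Pow(3804, -1) = Rational(1, 3804)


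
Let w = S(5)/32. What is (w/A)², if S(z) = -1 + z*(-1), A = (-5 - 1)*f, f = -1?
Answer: 1/1024 ≈ 0.00097656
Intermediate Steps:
A = 6 (A = (-5 - 1)*(-1) = -6*(-1) = 6)
S(z) = -1 - z
w = -3/16 (w = (-1 - 1*5)/32 = (-1 - 5)*(1/32) = -6*1/32 = -3/16 ≈ -0.18750)
(w/A)² = (-3/16/6)² = (-3/16*⅙)² = (-1/32)² = 1/1024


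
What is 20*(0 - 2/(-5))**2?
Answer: 16/5 ≈ 3.2000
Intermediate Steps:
20*(0 - 2/(-5))**2 = 20*(0 - 2*(-1/5))**2 = 20*(0 + 2/5)**2 = 20*(2/5)**2 = 20*(4/25) = 16/5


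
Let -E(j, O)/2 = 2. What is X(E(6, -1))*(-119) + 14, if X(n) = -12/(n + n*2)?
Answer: -105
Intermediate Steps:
E(j, O) = -4 (E(j, O) = -2*2 = -4)
X(n) = -4/n (X(n) = -12/(n + 2*n) = -12*1/(3*n) = -4/n)
X(E(6, -1))*(-119) + 14 = -4/(-4)*(-119) + 14 = -4*(-¼)*(-119) + 14 = 1*(-119) + 14 = -119 + 14 = -105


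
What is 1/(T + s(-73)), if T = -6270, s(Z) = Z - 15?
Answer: -1/6358 ≈ -0.00015728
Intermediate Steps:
s(Z) = -15 + Z
1/(T + s(-73)) = 1/(-6270 + (-15 - 73)) = 1/(-6270 - 88) = 1/(-6358) = -1/6358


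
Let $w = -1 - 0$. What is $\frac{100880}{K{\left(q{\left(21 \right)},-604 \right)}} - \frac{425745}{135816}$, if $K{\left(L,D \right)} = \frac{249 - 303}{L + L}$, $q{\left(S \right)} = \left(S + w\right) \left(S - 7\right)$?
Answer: $- \frac{1278774852505}{1222344} \approx -1.0462 \cdot 10^{6}$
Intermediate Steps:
$w = -1$ ($w = -1 + 0 = -1$)
$q{\left(S \right)} = \left(-1 + S\right) \left(-7 + S\right)$ ($q{\left(S \right)} = \left(S - 1\right) \left(S - 7\right) = \left(-1 + S\right) \left(-7 + S\right)$)
$K{\left(L,D \right)} = - \frac{27}{L}$ ($K{\left(L,D \right)} = - \frac{54}{2 L} = - 54 \frac{1}{2 L} = - \frac{27}{L}$)
$\frac{100880}{K{\left(q{\left(21 \right)},-604 \right)}} - \frac{425745}{135816} = \frac{100880}{\left(-27\right) \frac{1}{7 + 21^{2} - 168}} - \frac{425745}{135816} = \frac{100880}{\left(-27\right) \frac{1}{7 + 441 - 168}} - \frac{141915}{45272} = \frac{100880}{\left(-27\right) \frac{1}{280}} - \frac{141915}{45272} = \frac{100880}{- \frac{27}{280}} - \frac{141915}{45272} = 100880 \left(- \frac{280}{27}\right) - \frac{141915}{45272} = - \frac{28246400}{27} - \frac{141915}{45272} = - \frac{1278774852505}{1222344}$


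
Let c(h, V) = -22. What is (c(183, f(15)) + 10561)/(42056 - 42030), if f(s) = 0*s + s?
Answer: 10539/26 ≈ 405.35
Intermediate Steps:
f(s) = s (f(s) = 0 + s = s)
(c(183, f(15)) + 10561)/(42056 - 42030) = (-22 + 10561)/(42056 - 42030) = 10539/26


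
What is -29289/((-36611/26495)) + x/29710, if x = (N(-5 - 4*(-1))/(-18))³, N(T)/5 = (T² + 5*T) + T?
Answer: 26891723209293295/1268708221584 ≈ 21196.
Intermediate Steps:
N(T) = 5*T² + 30*T (N(T) = 5*((T² + 5*T) + T) = 5*(T² + 6*T) = 5*T² + 30*T)
x = 15625/5832 (x = ((5*(-5 - 4*(-1))*(6 + (-5 - 4*(-1))))/(-18))³ = ((5*(-5 + 4)*(6 + (-5 + 4)))*(-1/18))³ = ((5*(-1)*(6 - 1))*(-1/18))³ = ((5*(-1)*5)*(-1/18))³ = (-25*(-1/18))³ = (25/18)³ = 15625/5832 ≈ 2.6792)
-29289/((-36611/26495)) + x/29710 = -29289/((-36611/26495)) + (15625/5832)/29710 = -29289/((-36611*1/26495)) + (15625/5832)*(1/29710) = -29289/(-36611/26495) + 3125/34653744 = -29289*(-26495/36611) + 3125/34653744 = 776012055/36611 + 3125/34653744 = 26891723209293295/1268708221584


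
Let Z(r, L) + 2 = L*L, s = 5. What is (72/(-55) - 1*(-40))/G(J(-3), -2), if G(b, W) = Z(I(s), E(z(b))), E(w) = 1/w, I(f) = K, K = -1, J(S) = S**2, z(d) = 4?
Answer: -34048/1705 ≈ -19.970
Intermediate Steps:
I(f) = -1
E(w) = 1/w
Z(r, L) = -2 + L**2 (Z(r, L) = -2 + L*L = -2 + L**2)
G(b, W) = -31/16 (G(b, W) = -2 + (1/4)**2 = -2 + 1/16 = -31/16)
(72/(-55) - 1*(-40))/G(J(-3), -2) = (72/(-55) - 1*(-40))/(-31/16) = (72*(-1/55) + 40)*(-16/31) = (-72/55 + 40)*(-16/31) = (2128/55)*(-16/31) = -34048/1705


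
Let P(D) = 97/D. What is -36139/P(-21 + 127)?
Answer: -3830734/97 ≈ -39492.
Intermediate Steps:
-36139/P(-21 + 127) = -36139/(97/(-21 + 127)) = -36139/(97/106) = -36139/(97*(1/106)) = -36139/97/106 = -36139*106/97 = -3830734/97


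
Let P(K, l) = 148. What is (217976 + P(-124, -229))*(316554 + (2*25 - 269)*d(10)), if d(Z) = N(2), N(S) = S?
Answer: 68952486384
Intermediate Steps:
d(Z) = 2
(217976 + P(-124, -229))*(316554 + (2*25 - 269)*d(10)) = (217976 + 148)*(316554 + (2*25 - 269)*2) = 218124*(316554 + (50 - 269)*2) = 218124*(316554 - 219*2) = 218124*(316554 - 438) = 218124*316116 = 68952486384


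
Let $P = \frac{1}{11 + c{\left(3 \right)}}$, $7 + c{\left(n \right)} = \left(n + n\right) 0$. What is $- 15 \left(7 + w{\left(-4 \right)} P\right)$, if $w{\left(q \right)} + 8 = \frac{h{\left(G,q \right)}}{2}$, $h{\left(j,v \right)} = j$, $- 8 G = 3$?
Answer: $- \frac{4755}{64} \approx -74.297$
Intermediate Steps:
$G = - \frac{3}{8}$ ($G = \left(- \frac{1}{8}\right) 3 = - \frac{3}{8} \approx -0.375$)
$c{\left(n \right)} = -7$ ($c{\left(n \right)} = -7 + \left(n + n\right) 0 = -7 + 2 n 0 = -7 + 0 = -7$)
$w{\left(q \right)} = - \frac{131}{16}$ ($w{\left(q \right)} = -8 - \frac{3}{8 \cdot 2} = -8 - \frac{3}{16} = - \frac{131}{16}$)
$P = \frac{1}{4}$ ($P = \frac{1}{11 - 7} = \frac{1}{4} \approx 0.25$)
$- 15 \left(7 + w{\left(-4 \right)} P\right) = - 15 \left(7 - \frac{131}{64}\right) = \left(-15\right) \frac{317}{64} = - \frac{4755}{64}$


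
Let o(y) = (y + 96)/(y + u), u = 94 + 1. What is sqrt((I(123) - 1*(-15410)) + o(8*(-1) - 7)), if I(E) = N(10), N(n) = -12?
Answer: sqrt(6159605)/20 ≈ 124.09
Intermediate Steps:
I(E) = -12
u = 95
o(y) = (96 + y)/(95 + y) (o(y) = (y + 96)/(y + 95) = (96 + y)/(95 + y))
sqrt((I(123) - 1*(-15410)) + o(8*(-1) - 7)) = sqrt((-12 - 1*(-15410)) + (96 + (8*(-1) - 7))/(95 + (8*(-1) - 7))) = sqrt((-12 + 15410) + (96 + (-8 - 7))/(95 + (-8 - 7))) = sqrt(15398 + (96 - 15)/(95 - 15)) = sqrt(15398 + 81/80) = sqrt(1231921/80) = sqrt(6159605)/20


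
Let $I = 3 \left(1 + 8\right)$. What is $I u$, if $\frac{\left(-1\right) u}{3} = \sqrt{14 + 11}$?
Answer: $-405$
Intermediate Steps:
$I = 27$ ($I = 3 \cdot 9 = 27$)
$u = -15$ ($u = - 3 \sqrt{14 + 11} = - 3 \sqrt{25} = \left(-3\right) 5 = -15$)
$I u = 27 \left(-15\right) = -405$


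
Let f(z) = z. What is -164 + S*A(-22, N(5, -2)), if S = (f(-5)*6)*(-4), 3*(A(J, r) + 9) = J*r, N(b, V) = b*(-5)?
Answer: 20756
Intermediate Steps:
N(b, V) = -5*b
A(J, r) = -9 + J*r/3 (A(J, r) = -9 + (J*r)/3 = -9 + J*r/3)
S = 120 (S = -5*6*(-4) = -30*(-4) = 120)
-164 + S*A(-22, N(5, -2)) = -164 + 120*(-9 + (⅓)*(-22)*(-5*5)) = -164 + 120*(-9 + (⅓)*(-22)*(-25)) = -164 + 120*(-9 + 550/3) = -164 + 120*(523/3) = -164 + 20920 = 20756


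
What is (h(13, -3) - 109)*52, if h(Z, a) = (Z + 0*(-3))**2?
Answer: 3120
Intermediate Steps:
h(Z, a) = Z**2 (h(Z, a) = (Z + 0)**2 = Z**2)
(h(13, -3) - 109)*52 = (13**2 - 109)*52 = (169 - 109)*52 = 60*52 = 3120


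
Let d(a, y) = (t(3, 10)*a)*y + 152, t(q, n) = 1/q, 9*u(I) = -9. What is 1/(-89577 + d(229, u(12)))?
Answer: -3/268504 ≈ -1.1173e-5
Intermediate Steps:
u(I) = -1 (u(I) = (⅑)*(-9) = -1)
d(a, y) = 152 + a*y/3 (d(a, y) = (a/3)*y + 152 = a*y/3 + 152 = 152 + a*y/3)
1/(-89577 + d(229, u(12))) = 1/(-89577 + (152 + (⅓)*229*(-1))) = 1/(-89577 + (152 - 229/3)) = 1/(-89577 + 227/3) = 1/(-268504/3) = -3/268504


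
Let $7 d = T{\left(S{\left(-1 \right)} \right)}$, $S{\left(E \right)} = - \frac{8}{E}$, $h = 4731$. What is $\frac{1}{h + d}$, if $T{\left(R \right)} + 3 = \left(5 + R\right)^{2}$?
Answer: $\frac{7}{33283} \approx 0.00021032$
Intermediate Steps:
$T{\left(R \right)} = -3 + \left(5 + R\right)^{2}$
$d = \frac{166}{7}$ ($d = \frac{-3 + \left(5 - \frac{8}{-1}\right)^{2}}{7} = \frac{-3 + \left(5 - -8\right)^{2}}{7} = \frac{-3 + \left(5 + 8\right)^{2}}{7} = \frac{-3 + 13^{2}}{7} = \frac{-3 + 169}{7} = \frac{1}{7} \cdot 166 = \frac{166}{7} \approx 23.714$)
$\frac{1}{h + d} = \frac{1}{4731 + \frac{166}{7}} = \frac{1}{\frac{33283}{7}} = \frac{7}{33283}$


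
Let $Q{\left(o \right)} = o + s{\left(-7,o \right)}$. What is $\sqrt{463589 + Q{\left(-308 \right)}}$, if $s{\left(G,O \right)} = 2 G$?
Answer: $17 \sqrt{1603} \approx 680.64$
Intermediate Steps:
$Q{\left(o \right)} = -14 + o$ ($Q{\left(o \right)} = o + 2 \left(-7\right) = o - 14 = -14 + o$)
$\sqrt{463589 + Q{\left(-308 \right)}} = \sqrt{463589 - 322} = \sqrt{463267} = 17 \sqrt{1603}$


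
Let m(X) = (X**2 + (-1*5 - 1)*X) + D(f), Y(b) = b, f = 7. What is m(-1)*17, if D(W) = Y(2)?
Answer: 153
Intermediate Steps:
D(W) = 2
m(X) = 2 + X**2 - 6*X (m(X) = (X**2 + (-1*5 - 1)*X) + 2 = (X**2 + (-5 - 1)*X) + 2 = (X**2 - 6*X) + 2 = 2 + X**2 - 6*X)
m(-1)*17 = (2 + (-1)**2 - 6*(-1))*17 = (2 + 1 + 6)*17 = 9*17 = 153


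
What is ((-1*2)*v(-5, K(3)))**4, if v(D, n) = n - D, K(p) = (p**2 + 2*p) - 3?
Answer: 1336336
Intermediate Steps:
K(p) = -3 + p**2 + 2*p
((-1*2)*v(-5, K(3)))**4 = ((-1*2)*((-3 + 3**2 + 2*3) - 1*(-5)))**4 = (-2*((-3 + 9 + 6) + 5))**4 = (-2*(12 + 5))**4 = (-2*17)**4 = (-34)**4 = 1336336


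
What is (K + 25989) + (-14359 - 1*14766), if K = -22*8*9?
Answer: -4720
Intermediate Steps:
K = -1584 (K = -176*9 = -1584)
(K + 25989) + (-14359 - 1*14766) = (-1584 + 25989) + (-14359 - 1*14766) = 24405 + (-14359 - 14766) = 24405 - 29125 = -4720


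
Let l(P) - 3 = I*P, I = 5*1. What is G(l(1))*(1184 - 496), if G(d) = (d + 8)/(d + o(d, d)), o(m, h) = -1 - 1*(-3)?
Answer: 5504/5 ≈ 1100.8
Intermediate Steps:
o(m, h) = 2 (o(m, h) = -1 + 3 = 2)
I = 5
l(P) = 3 + 5*P
G(d) = (8 + d)/(2 + d) (G(d) = (d + 8)/(d + 2) = (8 + d)/(2 + d))
G(l(1))*(1184 - 496) = ((8 + (3 + 5*1))/(2 + (3 + 5*1)))*(1184 - 496) = ((8 + (3 + 5))/(2 + (3 + 5)))*688 = ((8 + 8)/(2 + 8))*688 = (16/10)*688 = ((⅒)*16)*688 = (8/5)*688 = 5504/5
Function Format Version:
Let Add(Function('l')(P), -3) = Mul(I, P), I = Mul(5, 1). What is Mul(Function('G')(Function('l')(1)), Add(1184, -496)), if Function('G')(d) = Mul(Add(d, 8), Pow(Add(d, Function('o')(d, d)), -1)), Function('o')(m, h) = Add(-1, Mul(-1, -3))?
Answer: Rational(5504, 5) ≈ 1100.8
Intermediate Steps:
Function('o')(m, h) = 2 (Function('o')(m, h) = Add(-1, 3) = 2)
I = 5
Function('l')(P) = Add(3, Mul(5, P))
Function('G')(d) = Mul(Pow(Add(2, d), -1), Add(8, d)) (Function('G')(d) = Mul(Add(d, 8), Pow(Add(d, 2), -1)) = Mul(Add(8, d), Pow(Add(2, d), -1)) = Mul(Pow(Add(2, d), -1), Add(8, d)))
Mul(Function('G')(Function('l')(1)), Add(1184, -496)) = Mul(Mul(Pow(Add(2, Add(3, Mul(5, 1))), -1), Add(8, Add(3, Mul(5, 1)))), Add(1184, -496)) = Mul(Mul(Pow(Add(2, Add(3, 5)), -1), Add(8, Add(3, 5))), 688) = Mul(Mul(Pow(Add(2, 8), -1), Add(8, 8)), 688) = Mul(Mul(Pow(10, -1), 16), 688) = Mul(Mul(Rational(1, 10), 16), 688) = Mul(Rational(8, 5), 688) = Rational(5504, 5)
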